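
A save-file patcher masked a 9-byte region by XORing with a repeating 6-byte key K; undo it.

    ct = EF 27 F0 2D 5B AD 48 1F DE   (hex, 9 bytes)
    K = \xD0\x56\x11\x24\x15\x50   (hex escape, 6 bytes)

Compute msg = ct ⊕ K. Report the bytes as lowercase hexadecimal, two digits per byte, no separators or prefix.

3f71e1094efd9849cf

The 6-byte key repeats, so the effective keystream is d0 56 11 24 15 50 d0 56 11.
byte 0: ef ⊕ d0 = 3f
byte 1: 27 ⊕ 56 = 71
byte 2: f0 ⊕ 11 = e1
byte 3: 2d ⊕ 24 = 09
byte 4: 5b ⊕ 15 = 4e
byte 5: ad ⊕ 50 = fd
byte 6: 48 ⊕ d0 = 98
byte 7: 1f ⊕ 56 = 49
byte 8: de ⊕ 11 = cf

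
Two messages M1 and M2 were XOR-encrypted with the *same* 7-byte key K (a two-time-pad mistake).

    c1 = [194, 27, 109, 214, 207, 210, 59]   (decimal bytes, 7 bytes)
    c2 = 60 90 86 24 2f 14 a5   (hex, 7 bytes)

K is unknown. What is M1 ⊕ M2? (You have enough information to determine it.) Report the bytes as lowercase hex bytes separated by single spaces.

a2 8b eb f2 e0 c6 9e

c1 ⊕ c2 = (M1 ⊕ K) ⊕ (M2 ⊕ K) = M1 ⊕ M2 — the shared key cancels under XOR.
byte 0: 194 ^  96 = 162
byte 1:  27 ^ 144 = 139
byte 2: 109 ^ 134 = 235
byte 3: 214 ^  36 = 242
byte 4: 207 ^  47 = 224
byte 5: 210 ^  20 = 198
byte 6:  59 ^ 165 = 158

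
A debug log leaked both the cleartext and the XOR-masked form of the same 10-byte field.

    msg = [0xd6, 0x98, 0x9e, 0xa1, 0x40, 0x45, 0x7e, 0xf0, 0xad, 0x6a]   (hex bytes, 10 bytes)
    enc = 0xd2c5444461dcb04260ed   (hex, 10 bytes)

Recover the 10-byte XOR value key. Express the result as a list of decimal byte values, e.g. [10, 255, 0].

[4, 93, 218, 229, 33, 153, 206, 178, 205, 135]

Since enc = msg ⊕ key, XORing both sides with msg gives key = msg ⊕ enc.
d6 XOR d2 = 04
98 XOR c5 = 5d
9e XOR 44 = da
a1 XOR 44 = e5
40 XOR 61 = 21
45 XOR dc = 99
7e XOR b0 = ce
f0 XOR 42 = b2
ad XOR 60 = cd
6a XOR ed = 87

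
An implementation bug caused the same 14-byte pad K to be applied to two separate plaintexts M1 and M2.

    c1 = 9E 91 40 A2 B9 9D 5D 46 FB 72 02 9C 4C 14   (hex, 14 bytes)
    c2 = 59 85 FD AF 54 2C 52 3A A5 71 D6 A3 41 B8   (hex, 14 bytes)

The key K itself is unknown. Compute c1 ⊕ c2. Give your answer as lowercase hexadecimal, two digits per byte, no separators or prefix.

c1 ⊕ c2 = (M1 ⊕ K) ⊕ (M2 ⊕ K) = M1 ⊕ M2 — the shared key cancels under XOR.
158 ^  89 = 199
145 ^ 133 =  20
 64 ^ 253 = 189
162 ^ 175 =  13
185 ^  84 = 237
157 ^  44 = 177
 93 ^  82 =  15
 70 ^  58 = 124
251 ^ 165 =  94
114 ^ 113 =   3
  2 ^ 214 = 212
156 ^ 163 =  63
 76 ^  65 =  13
 20 ^ 184 = 172

c714bd0dedb10f7c5e03d43f0dac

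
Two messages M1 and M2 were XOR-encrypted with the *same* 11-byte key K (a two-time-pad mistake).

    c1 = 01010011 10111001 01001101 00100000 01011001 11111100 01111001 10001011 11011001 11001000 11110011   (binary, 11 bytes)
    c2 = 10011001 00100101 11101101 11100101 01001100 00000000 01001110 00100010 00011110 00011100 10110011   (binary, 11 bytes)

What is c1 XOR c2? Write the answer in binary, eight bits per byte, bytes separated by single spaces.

c1 ⊕ c2 = (M1 ⊕ K) ⊕ (M2 ⊕ K) = M1 ⊕ M2 — the shared key cancels under XOR.
53 xor 99 = ca
b9 xor 25 = 9c
4d xor ed = a0
20 xor e5 = c5
59 xor 4c = 15
fc xor 00 = fc
79 xor 4e = 37
8b xor 22 = a9
d9 xor 1e = c7
c8 xor 1c = d4
f3 xor b3 = 40

11001010 10011100 10100000 11000101 00010101 11111100 00110111 10101001 11000111 11010100 01000000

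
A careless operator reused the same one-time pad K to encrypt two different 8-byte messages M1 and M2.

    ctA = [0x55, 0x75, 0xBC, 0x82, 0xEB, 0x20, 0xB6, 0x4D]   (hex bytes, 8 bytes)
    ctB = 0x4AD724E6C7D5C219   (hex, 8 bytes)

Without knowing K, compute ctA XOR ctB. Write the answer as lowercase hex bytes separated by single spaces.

1f a2 98 64 2c f5 74 54

ctA ⊕ ctB = (M1 ⊕ K) ⊕ (M2 ⊕ K) = M1 ⊕ M2 — the shared key cancels under XOR.
55 ⊕ 4a = 1f
75 ⊕ d7 = a2
bc ⊕ 24 = 98
82 ⊕ e6 = 64
eb ⊕ c7 = 2c
20 ⊕ d5 = f5
b6 ⊕ c2 = 74
4d ⊕ 19 = 54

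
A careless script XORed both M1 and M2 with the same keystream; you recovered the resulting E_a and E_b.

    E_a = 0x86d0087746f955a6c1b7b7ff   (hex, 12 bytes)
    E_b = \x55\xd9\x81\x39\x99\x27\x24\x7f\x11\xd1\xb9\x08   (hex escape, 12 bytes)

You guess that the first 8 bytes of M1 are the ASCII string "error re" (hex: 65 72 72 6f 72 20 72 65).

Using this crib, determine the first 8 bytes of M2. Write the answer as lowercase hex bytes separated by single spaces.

b6 7b fb 21 ad fe 03 bc

First, E_a ⊕ E_b = (M1 ⊕ K) ⊕ (M2 ⊕ K) = M1 ⊕ M2, so the key drops out. Then M2 = (M1 ⊕ M2) ⊕ M1 over the first 8 bytes.
byte 0: (86 ^ 55) ^ 65 = d3 ^ 65 = b6
byte 1: (d0 ^ d9) ^ 72 = 09 ^ 72 = 7b
byte 2: (08 ^ 81) ^ 72 = 89 ^ 72 = fb
byte 3: (77 ^ 39) ^ 6f = 4e ^ 6f = 21
byte 4: (46 ^ 99) ^ 72 = df ^ 72 = ad
byte 5: (f9 ^ 27) ^ 20 = de ^ 20 = fe
byte 6: (55 ^ 24) ^ 72 = 71 ^ 72 = 03
byte 7: (a6 ^ 7f) ^ 65 = d9 ^ 65 = bc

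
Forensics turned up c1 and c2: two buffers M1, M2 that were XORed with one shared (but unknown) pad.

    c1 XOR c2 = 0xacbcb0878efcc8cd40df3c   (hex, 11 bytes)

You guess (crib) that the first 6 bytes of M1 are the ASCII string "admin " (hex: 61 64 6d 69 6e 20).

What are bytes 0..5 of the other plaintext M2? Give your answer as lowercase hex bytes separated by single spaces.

Since c1 ⊕ c2 = M1 ⊕ M2, XORing with the guessed M1 bytes yields the corresponding M2 bytes: M2 = (c1 ⊕ c2) ⊕ M1.
172 XOR  97 = 205
188 XOR 100 = 216
176 XOR 109 = 221
135 XOR 105 = 238
142 XOR 110 = 224
252 XOR  32 = 220

cd d8 dd ee e0 dc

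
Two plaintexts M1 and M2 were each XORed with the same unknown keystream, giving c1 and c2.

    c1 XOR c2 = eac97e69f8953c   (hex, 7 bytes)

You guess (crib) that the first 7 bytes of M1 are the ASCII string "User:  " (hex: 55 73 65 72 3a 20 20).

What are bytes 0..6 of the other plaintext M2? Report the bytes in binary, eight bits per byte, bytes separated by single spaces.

Since c1 ⊕ c2 = M1 ⊕ M2, XORing with the guessed M1 bytes yields the corresponding M2 bytes: M2 = (c1 ⊕ c2) ⊕ M1.
byte 0: ea ⊕ 55 = bf
byte 1: c9 ⊕ 73 = ba
byte 2: 7e ⊕ 65 = 1b
byte 3: 69 ⊕ 72 = 1b
byte 4: f8 ⊕ 3a = c2
byte 5: 95 ⊕ 20 = b5
byte 6: 3c ⊕ 20 = 1c

10111111 10111010 00011011 00011011 11000010 10110101 00011100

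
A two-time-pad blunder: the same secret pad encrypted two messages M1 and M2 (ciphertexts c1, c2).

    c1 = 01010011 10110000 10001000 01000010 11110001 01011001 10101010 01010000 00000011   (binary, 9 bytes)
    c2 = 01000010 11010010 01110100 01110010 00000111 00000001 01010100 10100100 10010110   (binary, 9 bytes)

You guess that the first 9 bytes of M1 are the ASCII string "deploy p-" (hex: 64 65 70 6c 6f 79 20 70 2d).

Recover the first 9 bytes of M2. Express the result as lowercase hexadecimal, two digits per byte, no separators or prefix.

75078c5c9921de84b8

First, c1 ⊕ c2 = (M1 ⊕ K) ⊕ (M2 ⊕ K) = M1 ⊕ M2, so the key drops out. Then M2 = (M1 ⊕ M2) ⊕ M1 over the first 9 bytes.
byte 0: (53 ⊕ 42) ⊕ 64 = 11 ⊕ 64 = 75
byte 1: (b0 ⊕ d2) ⊕ 65 = 62 ⊕ 65 = 07
byte 2: (88 ⊕ 74) ⊕ 70 = fc ⊕ 70 = 8c
byte 3: (42 ⊕ 72) ⊕ 6c = 30 ⊕ 6c = 5c
byte 4: (f1 ⊕ 07) ⊕ 6f = f6 ⊕ 6f = 99
byte 5: (59 ⊕ 01) ⊕ 79 = 58 ⊕ 79 = 21
byte 6: (aa ⊕ 54) ⊕ 20 = fe ⊕ 20 = de
byte 7: (50 ⊕ a4) ⊕ 70 = f4 ⊕ 70 = 84
byte 8: (03 ⊕ 96) ⊕ 2d = 95 ⊕ 2d = b8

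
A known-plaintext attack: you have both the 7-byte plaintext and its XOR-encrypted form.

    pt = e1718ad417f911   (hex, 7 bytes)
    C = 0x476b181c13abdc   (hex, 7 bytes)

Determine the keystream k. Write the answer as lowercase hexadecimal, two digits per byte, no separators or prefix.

a61a92c80452cd

Since C = pt ⊕ k, XORing both sides with pt gives k = pt ⊕ C.
225 ^  71 = 166
113 ^ 107 =  26
138 ^  24 = 146
212 ^  28 = 200
 23 ^  19 =   4
249 ^ 171 =  82
 17 ^ 220 = 205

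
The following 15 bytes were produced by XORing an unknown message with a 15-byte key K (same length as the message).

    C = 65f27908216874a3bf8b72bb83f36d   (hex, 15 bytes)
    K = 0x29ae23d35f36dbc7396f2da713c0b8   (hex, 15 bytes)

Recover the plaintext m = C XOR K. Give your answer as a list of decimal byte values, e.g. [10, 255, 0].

[76, 92, 90, 219, 126, 94, 175, 100, 134, 228, 95, 28, 144, 51, 213]

XOR is its own inverse, so applying the key byte-wise gives the result directly.
byte 0: 65 xor 29 = 4c
byte 1: f2 xor ae = 5c
byte 2: 79 xor 23 = 5a
byte 3: 08 xor d3 = db
byte 4: 21 xor 5f = 7e
byte 5: 68 xor 36 = 5e
byte 6: 74 xor db = af
byte 7: a3 xor c7 = 64
byte 8: bf xor 39 = 86
byte 9: 8b xor 6f = e4
byte 10: 72 xor 2d = 5f
byte 11: bb xor a7 = 1c
byte 12: 83 xor 13 = 90
byte 13: f3 xor c0 = 33
byte 14: 6d xor b8 = d5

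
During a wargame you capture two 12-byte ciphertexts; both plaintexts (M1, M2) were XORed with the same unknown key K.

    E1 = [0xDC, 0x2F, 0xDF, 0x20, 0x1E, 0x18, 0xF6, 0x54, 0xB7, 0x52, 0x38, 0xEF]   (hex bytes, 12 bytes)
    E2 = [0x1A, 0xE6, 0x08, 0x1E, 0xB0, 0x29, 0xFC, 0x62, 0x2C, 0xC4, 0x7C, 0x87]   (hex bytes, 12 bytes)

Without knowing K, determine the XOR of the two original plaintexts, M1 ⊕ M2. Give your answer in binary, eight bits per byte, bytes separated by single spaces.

E1 ⊕ E2 = (M1 ⊕ K) ⊕ (M2 ⊕ K) = M1 ⊕ M2 — the shared key cancels under XOR.
11011100 ⊕ 00011010 = 11000110
00101111 ⊕ 11100110 = 11001001
11011111 ⊕ 00001000 = 11010111
00100000 ⊕ 00011110 = 00111110
00011110 ⊕ 10110000 = 10101110
00011000 ⊕ 00101001 = 00110001
11110110 ⊕ 11111100 = 00001010
01010100 ⊕ 01100010 = 00110110
10110111 ⊕ 00101100 = 10011011
01010010 ⊕ 11000100 = 10010110
00111000 ⊕ 01111100 = 01000100
11101111 ⊕ 10000111 = 01101000

11000110 11001001 11010111 00111110 10101110 00110001 00001010 00110110 10011011 10010110 01000100 01101000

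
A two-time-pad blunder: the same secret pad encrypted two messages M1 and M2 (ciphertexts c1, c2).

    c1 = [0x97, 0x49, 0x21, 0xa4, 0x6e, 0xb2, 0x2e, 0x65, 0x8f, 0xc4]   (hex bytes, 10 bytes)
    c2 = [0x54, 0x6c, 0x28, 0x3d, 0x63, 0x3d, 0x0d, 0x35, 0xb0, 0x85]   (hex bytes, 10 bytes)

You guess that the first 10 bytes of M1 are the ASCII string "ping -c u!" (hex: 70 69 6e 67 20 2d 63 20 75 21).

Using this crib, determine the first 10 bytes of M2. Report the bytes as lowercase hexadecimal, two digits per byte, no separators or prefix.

First, c1 ⊕ c2 = (M1 ⊕ K) ⊕ (M2 ⊕ K) = M1 ⊕ M2, so the key drops out. Then M2 = (M1 ⊕ M2) ⊕ M1 over the first 10 bytes.
byte 0: (97 ^ 54) ^ 70 = c3 ^ 70 = b3
byte 1: (49 ^ 6c) ^ 69 = 25 ^ 69 = 4c
byte 2: (21 ^ 28) ^ 6e = 09 ^ 6e = 67
byte 3: (a4 ^ 3d) ^ 67 = 99 ^ 67 = fe
byte 4: (6e ^ 63) ^ 20 = 0d ^ 20 = 2d
byte 5: (b2 ^ 3d) ^ 2d = 8f ^ 2d = a2
byte 6: (2e ^ 0d) ^ 63 = 23 ^ 63 = 40
byte 7: (65 ^ 35) ^ 20 = 50 ^ 20 = 70
byte 8: (8f ^ b0) ^ 75 = 3f ^ 75 = 4a
byte 9: (c4 ^ 85) ^ 21 = 41 ^ 21 = 60

b34c67fe2da240704a60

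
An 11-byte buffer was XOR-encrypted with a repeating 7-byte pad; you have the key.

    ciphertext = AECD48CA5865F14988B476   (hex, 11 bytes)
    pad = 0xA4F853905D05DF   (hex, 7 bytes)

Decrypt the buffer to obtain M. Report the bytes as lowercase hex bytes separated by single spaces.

0a 35 1b 5a 05 60 2e ed 70 e7 e6

The 7-byte key repeats, so the effective keystream is a4 f8 53 90 5d 05 df a4 f8 53 90.
byte 0: 10101110 xor 10100100 = 00001010
byte 1: 11001101 xor 11111000 = 00110101
byte 2: 01001000 xor 01010011 = 00011011
byte 3: 11001010 xor 10010000 = 01011010
byte 4: 01011000 xor 01011101 = 00000101
byte 5: 01100101 xor 00000101 = 01100000
byte 6: 11110001 xor 11011111 = 00101110
byte 7: 01001001 xor 10100100 = 11101101
byte 8: 10001000 xor 11111000 = 01110000
byte 9: 10110100 xor 01010011 = 11100111
byte 10: 01110110 xor 10010000 = 11100110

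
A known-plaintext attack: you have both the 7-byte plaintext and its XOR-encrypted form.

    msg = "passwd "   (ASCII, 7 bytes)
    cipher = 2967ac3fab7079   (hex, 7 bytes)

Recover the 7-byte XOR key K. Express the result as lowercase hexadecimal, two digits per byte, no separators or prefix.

Since cipher = msg ⊕ K, XORing both sides with msg gives K = msg ⊕ cipher.
70 ⊕ 29 = 59
61 ⊕ 67 = 06
73 ⊕ ac = df
73 ⊕ 3f = 4c
77 ⊕ ab = dc
64 ⊕ 70 = 14
20 ⊕ 79 = 59

5906df4cdc1459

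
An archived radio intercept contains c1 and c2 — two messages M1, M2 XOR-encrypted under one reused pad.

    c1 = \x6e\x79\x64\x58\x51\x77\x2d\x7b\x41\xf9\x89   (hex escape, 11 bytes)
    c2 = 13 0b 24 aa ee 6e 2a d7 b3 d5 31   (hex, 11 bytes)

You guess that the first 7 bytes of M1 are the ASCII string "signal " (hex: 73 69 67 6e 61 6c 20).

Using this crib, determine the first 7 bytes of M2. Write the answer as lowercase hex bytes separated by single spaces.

0e 1b 27 9c de 75 27

First, c1 ⊕ c2 = (M1 ⊕ K) ⊕ (M2 ⊕ K) = M1 ⊕ M2, so the key drops out. Then M2 = (M1 ⊕ M2) ⊕ M1 over the first 7 bytes.
byte 0: (6e ^ 13) ^ 73 = 7d ^ 73 = 0e
byte 1: (79 ^ 0b) ^ 69 = 72 ^ 69 = 1b
byte 2: (64 ^ 24) ^ 67 = 40 ^ 67 = 27
byte 3: (58 ^ aa) ^ 6e = f2 ^ 6e = 9c
byte 4: (51 ^ ee) ^ 61 = bf ^ 61 = de
byte 5: (77 ^ 6e) ^ 6c = 19 ^ 6c = 75
byte 6: (2d ^ 2a) ^ 20 = 07 ^ 20 = 27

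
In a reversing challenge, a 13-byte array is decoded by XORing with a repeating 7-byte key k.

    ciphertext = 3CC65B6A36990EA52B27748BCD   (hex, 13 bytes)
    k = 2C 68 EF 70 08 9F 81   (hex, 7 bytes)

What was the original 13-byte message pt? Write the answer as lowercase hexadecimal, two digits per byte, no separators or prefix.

The 7-byte key repeats, so the effective keystream is 2c 68 ef 70 08 9f 81 2c 68 ef 70 08 9f.
byte 0: 3c XOR 2c = 10
byte 1: c6 XOR 68 = ae
byte 2: 5b XOR ef = b4
byte 3: 6a XOR 70 = 1a
byte 4: 36 XOR 08 = 3e
byte 5: 99 XOR 9f = 06
byte 6: 0e XOR 81 = 8f
byte 7: a5 XOR 2c = 89
byte 8: 2b XOR 68 = 43
byte 9: 27 XOR ef = c8
byte 10: 74 XOR 70 = 04
byte 11: 8b XOR 08 = 83
byte 12: cd XOR 9f = 52

10aeb41a3e068f8943c8048352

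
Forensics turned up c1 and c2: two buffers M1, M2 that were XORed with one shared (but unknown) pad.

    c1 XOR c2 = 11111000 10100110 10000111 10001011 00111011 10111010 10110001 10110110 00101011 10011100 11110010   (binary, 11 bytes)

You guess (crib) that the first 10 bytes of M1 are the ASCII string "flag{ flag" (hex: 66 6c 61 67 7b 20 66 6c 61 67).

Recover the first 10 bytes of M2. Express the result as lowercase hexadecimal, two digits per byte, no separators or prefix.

Since c1 ⊕ c2 = M1 ⊕ M2, XORing with the guessed M1 bytes yields the corresponding M2 bytes: M2 = (c1 ⊕ c2) ⊕ M1.
byte 0: f8 ⊕ 66 = 9e
byte 1: a6 ⊕ 6c = ca
byte 2: 87 ⊕ 61 = e6
byte 3: 8b ⊕ 67 = ec
byte 4: 3b ⊕ 7b = 40
byte 5: ba ⊕ 20 = 9a
byte 6: b1 ⊕ 66 = d7
byte 7: b6 ⊕ 6c = da
byte 8: 2b ⊕ 61 = 4a
byte 9: 9c ⊕ 67 = fb

9ecae6ec409ad7da4afb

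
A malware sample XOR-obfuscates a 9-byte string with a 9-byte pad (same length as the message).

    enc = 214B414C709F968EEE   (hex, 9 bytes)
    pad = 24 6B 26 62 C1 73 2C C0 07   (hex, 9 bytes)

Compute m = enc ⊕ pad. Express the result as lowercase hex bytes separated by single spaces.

XOR is its own inverse, so applying the key byte-wise gives the result directly.
byte 0: 00100001 ^ 00100100 = 00000101
byte 1: 01001011 ^ 01101011 = 00100000
byte 2: 01000001 ^ 00100110 = 01100111
byte 3: 01001100 ^ 01100010 = 00101110
byte 4: 01110000 ^ 11000001 = 10110001
byte 5: 10011111 ^ 01110011 = 11101100
byte 6: 10010110 ^ 00101100 = 10111010
byte 7: 10001110 ^ 11000000 = 01001110
byte 8: 11101110 ^ 00000111 = 11101001

05 20 67 2e b1 ec ba 4e e9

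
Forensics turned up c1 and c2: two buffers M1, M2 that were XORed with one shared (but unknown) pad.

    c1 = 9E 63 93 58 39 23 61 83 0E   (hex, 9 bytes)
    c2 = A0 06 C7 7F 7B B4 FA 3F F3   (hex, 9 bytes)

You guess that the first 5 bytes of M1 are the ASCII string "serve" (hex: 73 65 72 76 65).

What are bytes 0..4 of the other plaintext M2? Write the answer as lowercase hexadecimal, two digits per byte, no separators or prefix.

4d00265127

First, c1 ⊕ c2 = (M1 ⊕ K) ⊕ (M2 ⊕ K) = M1 ⊕ M2, so the key drops out. Then M2 = (M1 ⊕ M2) ⊕ M1 over the first 5 bytes.
byte 0: (9e XOR a0) XOR 73 = 3e XOR 73 = 4d
byte 1: (63 XOR 06) XOR 65 = 65 XOR 65 = 00
byte 2: (93 XOR c7) XOR 72 = 54 XOR 72 = 26
byte 3: (58 XOR 7f) XOR 76 = 27 XOR 76 = 51
byte 4: (39 XOR 7b) XOR 65 = 42 XOR 65 = 27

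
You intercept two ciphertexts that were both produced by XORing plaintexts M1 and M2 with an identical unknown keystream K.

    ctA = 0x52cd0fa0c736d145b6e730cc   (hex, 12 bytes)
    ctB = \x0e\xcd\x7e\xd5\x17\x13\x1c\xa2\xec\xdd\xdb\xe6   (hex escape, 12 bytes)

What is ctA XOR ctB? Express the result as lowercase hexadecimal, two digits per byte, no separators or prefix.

5c007175d025cde75a3aeb2a

ctA ⊕ ctB = (M1 ⊕ K) ⊕ (M2 ⊕ K) = M1 ⊕ M2 — the shared key cancels under XOR.
 82 ^  14 =  92
205 ^ 205 =   0
 15 ^ 126 = 113
160 ^ 213 = 117
199 ^  23 = 208
 54 ^  19 =  37
209 ^  28 = 205
 69 ^ 162 = 231
182 ^ 236 =  90
231 ^ 221 =  58
 48 ^ 219 = 235
204 ^ 230 =  42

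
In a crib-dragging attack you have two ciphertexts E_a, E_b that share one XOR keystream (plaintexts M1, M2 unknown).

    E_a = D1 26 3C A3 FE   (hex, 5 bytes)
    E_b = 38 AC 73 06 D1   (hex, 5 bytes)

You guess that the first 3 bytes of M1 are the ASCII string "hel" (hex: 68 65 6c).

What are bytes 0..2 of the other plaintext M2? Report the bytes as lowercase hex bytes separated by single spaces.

First, E_a ⊕ E_b = (M1 ⊕ K) ⊕ (M2 ⊕ K) = M1 ⊕ M2, so the key drops out. Then M2 = (M1 ⊕ M2) ⊕ M1 over the first 3 bytes.
byte 0: (d1 XOR 38) XOR 68 = e9 XOR 68 = 81
byte 1: (26 XOR ac) XOR 65 = 8a XOR 65 = ef
byte 2: (3c XOR 73) XOR 6c = 4f XOR 6c = 23

81 ef 23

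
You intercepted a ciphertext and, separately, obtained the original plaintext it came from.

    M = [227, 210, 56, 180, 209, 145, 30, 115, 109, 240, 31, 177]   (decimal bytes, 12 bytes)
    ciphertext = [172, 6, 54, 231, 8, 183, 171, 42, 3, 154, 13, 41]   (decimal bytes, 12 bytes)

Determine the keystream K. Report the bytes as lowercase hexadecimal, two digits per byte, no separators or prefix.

Since ciphertext = M ⊕ K, XORing both sides with M gives K = M ⊕ ciphertext.
byte 0: e3 ^ ac = 4f
byte 1: d2 ^ 06 = d4
byte 2: 38 ^ 36 = 0e
byte 3: b4 ^ e7 = 53
byte 4: d1 ^ 08 = d9
byte 5: 91 ^ b7 = 26
byte 6: 1e ^ ab = b5
byte 7: 73 ^ 2a = 59
byte 8: 6d ^ 03 = 6e
byte 9: f0 ^ 9a = 6a
byte 10: 1f ^ 0d = 12
byte 11: b1 ^ 29 = 98

4fd40e53d926b5596e6a1298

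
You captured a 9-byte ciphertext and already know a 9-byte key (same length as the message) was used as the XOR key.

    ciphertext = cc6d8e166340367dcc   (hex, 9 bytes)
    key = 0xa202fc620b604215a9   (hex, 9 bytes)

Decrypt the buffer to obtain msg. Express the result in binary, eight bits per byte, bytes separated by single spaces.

XOR is its own inverse, so applying the key byte-wise gives the result directly.
11001100 ^ 10100010 = 01101110
01101101 ^ 00000010 = 01101111
10001110 ^ 11111100 = 01110010
00010110 ^ 01100010 = 01110100
01100011 ^ 00001011 = 01101000
01000000 ^ 01100000 = 00100000
00110110 ^ 01000010 = 01110100
01111101 ^ 00010101 = 01101000
11001100 ^ 10101001 = 01100101

01101110 01101111 01110010 01110100 01101000 00100000 01110100 01101000 01100101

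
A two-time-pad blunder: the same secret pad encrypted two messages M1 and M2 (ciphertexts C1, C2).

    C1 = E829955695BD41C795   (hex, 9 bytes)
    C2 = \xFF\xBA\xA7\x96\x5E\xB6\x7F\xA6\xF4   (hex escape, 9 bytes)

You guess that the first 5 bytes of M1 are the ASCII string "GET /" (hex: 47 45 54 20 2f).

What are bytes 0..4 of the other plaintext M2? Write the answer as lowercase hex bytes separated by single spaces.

First, C1 ⊕ C2 = (M1 ⊕ K) ⊕ (M2 ⊕ K) = M1 ⊕ M2, so the key drops out. Then M2 = (M1 ⊕ M2) ⊕ M1 over the first 5 bytes.
byte 0: (e8 xor ff) xor 47 = 17 xor 47 = 50
byte 1: (29 xor ba) xor 45 = 93 xor 45 = d6
byte 2: (95 xor a7) xor 54 = 32 xor 54 = 66
byte 3: (56 xor 96) xor 20 = c0 xor 20 = e0
byte 4: (95 xor 5e) xor 2f = cb xor 2f = e4

50 d6 66 e0 e4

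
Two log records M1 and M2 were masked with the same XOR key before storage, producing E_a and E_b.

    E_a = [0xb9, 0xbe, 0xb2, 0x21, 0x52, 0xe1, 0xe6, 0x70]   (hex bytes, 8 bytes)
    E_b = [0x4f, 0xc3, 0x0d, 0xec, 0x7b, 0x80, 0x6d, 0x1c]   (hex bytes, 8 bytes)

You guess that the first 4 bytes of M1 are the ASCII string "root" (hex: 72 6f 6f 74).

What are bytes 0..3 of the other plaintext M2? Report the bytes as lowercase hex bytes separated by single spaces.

First, E_a ⊕ E_b = (M1 ⊕ K) ⊕ (M2 ⊕ K) = M1 ⊕ M2, so the key drops out. Then M2 = (M1 ⊕ M2) ⊕ M1 over the first 4 bytes.
byte 0: (b9 XOR 4f) XOR 72 = f6 XOR 72 = 84
byte 1: (be XOR c3) XOR 6f = 7d XOR 6f = 12
byte 2: (b2 XOR 0d) XOR 6f = bf XOR 6f = d0
byte 3: (21 XOR ec) XOR 74 = cd XOR 74 = b9

84 12 d0 b9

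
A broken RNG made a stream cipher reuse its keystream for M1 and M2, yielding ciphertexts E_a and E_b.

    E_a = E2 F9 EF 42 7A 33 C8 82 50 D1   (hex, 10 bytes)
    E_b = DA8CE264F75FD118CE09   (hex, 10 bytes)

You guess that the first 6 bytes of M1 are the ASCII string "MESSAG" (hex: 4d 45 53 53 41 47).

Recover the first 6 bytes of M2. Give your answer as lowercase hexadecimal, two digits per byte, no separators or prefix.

First, E_a ⊕ E_b = (M1 ⊕ K) ⊕ (M2 ⊕ K) = M1 ⊕ M2, so the key drops out. Then M2 = (M1 ⊕ M2) ⊕ M1 over the first 6 bytes.
byte 0: (e2 XOR da) XOR 4d = 38 XOR 4d = 75
byte 1: (f9 XOR 8c) XOR 45 = 75 XOR 45 = 30
byte 2: (ef XOR e2) XOR 53 = 0d XOR 53 = 5e
byte 3: (42 XOR 64) XOR 53 = 26 XOR 53 = 75
byte 4: (7a XOR f7) XOR 41 = 8d XOR 41 = cc
byte 5: (33 XOR 5f) XOR 47 = 6c XOR 47 = 2b

75305e75cc2b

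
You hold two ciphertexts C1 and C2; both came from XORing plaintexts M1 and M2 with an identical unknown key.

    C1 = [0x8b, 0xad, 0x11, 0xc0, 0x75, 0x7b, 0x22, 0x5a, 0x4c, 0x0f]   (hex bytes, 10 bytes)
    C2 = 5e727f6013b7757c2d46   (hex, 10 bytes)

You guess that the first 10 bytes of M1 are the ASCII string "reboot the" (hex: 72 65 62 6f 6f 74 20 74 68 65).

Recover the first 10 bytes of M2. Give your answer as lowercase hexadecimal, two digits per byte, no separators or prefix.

a7ba0ccf09b87752092c

First, C1 ⊕ C2 = (M1 ⊕ K) ⊕ (M2 ⊕ K) = M1 ⊕ M2, so the key drops out. Then M2 = (M1 ⊕ M2) ⊕ M1 over the first 10 bytes.
byte 0: (8b ^ 5e) ^ 72 = d5 ^ 72 = a7
byte 1: (ad ^ 72) ^ 65 = df ^ 65 = ba
byte 2: (11 ^ 7f) ^ 62 = 6e ^ 62 = 0c
byte 3: (c0 ^ 60) ^ 6f = a0 ^ 6f = cf
byte 4: (75 ^ 13) ^ 6f = 66 ^ 6f = 09
byte 5: (7b ^ b7) ^ 74 = cc ^ 74 = b8
byte 6: (22 ^ 75) ^ 20 = 57 ^ 20 = 77
byte 7: (5a ^ 7c) ^ 74 = 26 ^ 74 = 52
byte 8: (4c ^ 2d) ^ 68 = 61 ^ 68 = 09
byte 9: (0f ^ 46) ^ 65 = 49 ^ 65 = 2c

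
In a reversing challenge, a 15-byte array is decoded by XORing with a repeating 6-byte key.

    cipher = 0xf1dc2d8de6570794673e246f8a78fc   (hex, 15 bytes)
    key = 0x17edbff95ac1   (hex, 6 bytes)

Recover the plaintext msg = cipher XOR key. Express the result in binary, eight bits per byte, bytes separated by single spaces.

The 6-byte key repeats, so the effective keystream is 17 ed bf f9 5a c1 17 ed bf f9 5a c1 17 ed bf.
byte 0: f1 ^ 17 = e6
byte 1: dc ^ ed = 31
byte 2: 2d ^ bf = 92
byte 3: 8d ^ f9 = 74
byte 4: e6 ^ 5a = bc
byte 5: 57 ^ c1 = 96
byte 6: 07 ^ 17 = 10
byte 7: 94 ^ ed = 79
byte 8: 67 ^ bf = d8
byte 9: 3e ^ f9 = c7
byte 10: 24 ^ 5a = 7e
byte 11: 6f ^ c1 = ae
byte 12: 8a ^ 17 = 9d
byte 13: 78 ^ ed = 95
byte 14: fc ^ bf = 43

11100110 00110001 10010010 01110100 10111100 10010110 00010000 01111001 11011000 11000111 01111110 10101110 10011101 10010101 01000011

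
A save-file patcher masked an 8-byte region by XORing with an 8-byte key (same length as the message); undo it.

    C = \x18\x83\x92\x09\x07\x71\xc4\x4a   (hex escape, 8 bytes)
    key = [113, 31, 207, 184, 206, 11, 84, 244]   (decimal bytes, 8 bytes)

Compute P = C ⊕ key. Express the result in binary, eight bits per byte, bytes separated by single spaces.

XOR is its own inverse, so applying the key byte-wise gives the result directly.
00011000 ^ 01110001 = 01101001
10000011 ^ 00011111 = 10011100
10010010 ^ 11001111 = 01011101
00001001 ^ 10111000 = 10110001
00000111 ^ 11001110 = 11001001
01110001 ^ 00001011 = 01111010
11000100 ^ 01010100 = 10010000
01001010 ^ 11110100 = 10111110

01101001 10011100 01011101 10110001 11001001 01111010 10010000 10111110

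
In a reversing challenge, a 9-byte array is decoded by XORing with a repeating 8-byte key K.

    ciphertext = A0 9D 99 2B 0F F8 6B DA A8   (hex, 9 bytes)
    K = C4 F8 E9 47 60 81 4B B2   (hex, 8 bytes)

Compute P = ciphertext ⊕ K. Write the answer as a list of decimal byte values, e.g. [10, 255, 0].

[100, 101, 112, 108, 111, 121, 32, 104, 108]

The 8-byte key repeats, so the effective keystream is c4 f8 e9 47 60 81 4b b2 c4.
byte 0: a0 xor c4 = 64
byte 1: 9d xor f8 = 65
byte 2: 99 xor e9 = 70
byte 3: 2b xor 47 = 6c
byte 4: 0f xor 60 = 6f
byte 5: f8 xor 81 = 79
byte 6: 6b xor 4b = 20
byte 7: da xor b2 = 68
byte 8: a8 xor c4 = 6c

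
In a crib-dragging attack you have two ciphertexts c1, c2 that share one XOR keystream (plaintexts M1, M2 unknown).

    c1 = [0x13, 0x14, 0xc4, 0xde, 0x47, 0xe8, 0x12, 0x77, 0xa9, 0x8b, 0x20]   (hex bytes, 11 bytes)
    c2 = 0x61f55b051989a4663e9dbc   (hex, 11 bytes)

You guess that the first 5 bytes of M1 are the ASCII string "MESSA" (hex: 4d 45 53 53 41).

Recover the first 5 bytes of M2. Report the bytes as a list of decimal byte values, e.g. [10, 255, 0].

[63, 164, 204, 136, 31]

First, c1 ⊕ c2 = (M1 ⊕ K) ⊕ (M2 ⊕ K) = M1 ⊕ M2, so the key drops out. Then M2 = (M1 ⊕ M2) ⊕ M1 over the first 5 bytes.
byte 0: (13 ^ 61) ^ 4d = 72 ^ 4d = 3f
byte 1: (14 ^ f5) ^ 45 = e1 ^ 45 = a4
byte 2: (c4 ^ 5b) ^ 53 = 9f ^ 53 = cc
byte 3: (de ^ 05) ^ 53 = db ^ 53 = 88
byte 4: (47 ^ 19) ^ 41 = 5e ^ 41 = 1f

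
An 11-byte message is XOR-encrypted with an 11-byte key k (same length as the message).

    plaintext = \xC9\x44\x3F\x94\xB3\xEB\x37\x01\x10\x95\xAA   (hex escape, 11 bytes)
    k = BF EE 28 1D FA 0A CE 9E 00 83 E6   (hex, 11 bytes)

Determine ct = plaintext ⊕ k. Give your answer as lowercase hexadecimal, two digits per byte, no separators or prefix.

76aa178949e1f99f10164c

201 xor 191 = 118
 68 xor 238 = 170
 63 xor  40 =  23
148 xor  29 = 137
179 xor 250 =  73
235 xor  10 = 225
 55 xor 206 = 249
  1 xor 158 = 159
 16 xor   0 =  16
149 xor 131 =  22
170 xor 230 =  76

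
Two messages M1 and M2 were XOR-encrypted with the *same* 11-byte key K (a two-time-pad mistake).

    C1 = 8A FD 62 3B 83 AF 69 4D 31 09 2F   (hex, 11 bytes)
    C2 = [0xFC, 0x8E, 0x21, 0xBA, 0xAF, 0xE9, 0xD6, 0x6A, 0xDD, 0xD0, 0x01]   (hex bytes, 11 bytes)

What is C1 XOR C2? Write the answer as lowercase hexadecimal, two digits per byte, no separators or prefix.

767343812c46bf27ecd92e

C1 ⊕ C2 = (M1 ⊕ K) ⊕ (M2 ⊕ K) = M1 ⊕ M2 — the shared key cancels under XOR.
byte 0: 8a ⊕ fc = 76
byte 1: fd ⊕ 8e = 73
byte 2: 62 ⊕ 21 = 43
byte 3: 3b ⊕ ba = 81
byte 4: 83 ⊕ af = 2c
byte 5: af ⊕ e9 = 46
byte 6: 69 ⊕ d6 = bf
byte 7: 4d ⊕ 6a = 27
byte 8: 31 ⊕ dd = ec
byte 9: 09 ⊕ d0 = d9
byte 10: 2f ⊕ 01 = 2e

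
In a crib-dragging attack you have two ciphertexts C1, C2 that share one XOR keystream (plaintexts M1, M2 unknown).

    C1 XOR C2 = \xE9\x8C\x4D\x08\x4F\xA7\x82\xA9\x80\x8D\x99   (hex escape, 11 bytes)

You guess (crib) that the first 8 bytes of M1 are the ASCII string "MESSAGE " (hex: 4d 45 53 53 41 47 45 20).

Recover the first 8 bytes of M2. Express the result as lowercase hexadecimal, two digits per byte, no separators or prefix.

Since C1 ⊕ C2 = M1 ⊕ M2, XORing with the guessed M1 bytes yields the corresponding M2 bytes: M2 = (C1 ⊕ C2) ⊕ M1.
e9 ⊕ 4d = a4
8c ⊕ 45 = c9
4d ⊕ 53 = 1e
08 ⊕ 53 = 5b
4f ⊕ 41 = 0e
a7 ⊕ 47 = e0
82 ⊕ 45 = c7
a9 ⊕ 20 = 89

a4c91e5b0ee0c789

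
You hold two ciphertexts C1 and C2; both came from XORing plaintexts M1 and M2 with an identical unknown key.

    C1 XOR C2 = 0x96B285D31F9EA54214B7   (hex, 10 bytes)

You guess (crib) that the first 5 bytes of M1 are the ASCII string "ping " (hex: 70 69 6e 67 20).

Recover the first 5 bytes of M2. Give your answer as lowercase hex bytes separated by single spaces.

e6 db eb b4 3f

Since C1 ⊕ C2 = M1 ⊕ M2, XORing with the guessed M1 bytes yields the corresponding M2 bytes: M2 = (C1 ⊕ C2) ⊕ M1.
byte 0: 96 ⊕ 70 = e6
byte 1: b2 ⊕ 69 = db
byte 2: 85 ⊕ 6e = eb
byte 3: d3 ⊕ 67 = b4
byte 4: 1f ⊕ 20 = 3f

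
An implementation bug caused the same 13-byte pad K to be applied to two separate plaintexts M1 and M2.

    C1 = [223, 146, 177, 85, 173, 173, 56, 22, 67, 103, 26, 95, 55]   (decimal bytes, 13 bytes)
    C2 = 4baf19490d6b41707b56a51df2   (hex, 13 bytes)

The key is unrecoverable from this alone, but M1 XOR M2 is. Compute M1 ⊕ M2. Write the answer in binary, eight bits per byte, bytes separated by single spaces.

10010100 00111101 10101000 00011100 10100000 11000110 01111001 01100110 00111000 00110001 10111111 01000010 11000101

C1 ⊕ C2 = (M1 ⊕ K) ⊕ (M2 ⊕ K) = M1 ⊕ M2 — the shared key cancels under XOR.
223 ^  75 = 148
146 ^ 175 =  61
177 ^  25 = 168
 85 ^  73 =  28
173 ^  13 = 160
173 ^ 107 = 198
 56 ^  65 = 121
 22 ^ 112 = 102
 67 ^ 123 =  56
103 ^  86 =  49
 26 ^ 165 = 191
 95 ^  29 =  66
 55 ^ 242 = 197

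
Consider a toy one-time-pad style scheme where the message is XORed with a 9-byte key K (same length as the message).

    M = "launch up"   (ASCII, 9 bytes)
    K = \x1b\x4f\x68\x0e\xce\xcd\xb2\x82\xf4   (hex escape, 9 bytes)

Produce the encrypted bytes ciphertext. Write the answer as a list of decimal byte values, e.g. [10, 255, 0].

byte 0: 6c xor 1b = 77
byte 1: 61 xor 4f = 2e
byte 2: 75 xor 68 = 1d
byte 3: 6e xor 0e = 60
byte 4: 63 xor ce = ad
byte 5: 68 xor cd = a5
byte 6: 20 xor b2 = 92
byte 7: 75 xor 82 = f7
byte 8: 70 xor f4 = 84

[119, 46, 29, 96, 173, 165, 146, 247, 132]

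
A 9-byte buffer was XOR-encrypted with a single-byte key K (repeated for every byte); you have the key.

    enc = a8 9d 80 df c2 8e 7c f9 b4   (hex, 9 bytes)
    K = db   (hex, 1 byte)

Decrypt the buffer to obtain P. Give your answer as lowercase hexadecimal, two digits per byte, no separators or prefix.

The 1-byte key repeats, so the effective keystream is db db db db db db db db db.
byte 0: a8 ⊕ db = 73
byte 1: 9d ⊕ db = 46
byte 2: 80 ⊕ db = 5b
byte 3: df ⊕ db = 04
byte 4: c2 ⊕ db = 19
byte 5: 8e ⊕ db = 55
byte 6: 7c ⊕ db = a7
byte 7: f9 ⊕ db = 22
byte 8: b4 ⊕ db = 6f

73465b041955a7226f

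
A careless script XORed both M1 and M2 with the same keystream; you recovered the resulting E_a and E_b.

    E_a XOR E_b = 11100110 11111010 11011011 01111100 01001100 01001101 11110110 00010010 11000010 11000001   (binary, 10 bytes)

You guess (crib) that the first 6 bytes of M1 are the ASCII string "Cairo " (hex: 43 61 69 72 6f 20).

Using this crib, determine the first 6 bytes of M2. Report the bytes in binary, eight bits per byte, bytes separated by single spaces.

10100101 10011011 10110010 00001110 00100011 01101101

Since E_a ⊕ E_b = M1 ⊕ M2, XORing with the guessed M1 bytes yields the corresponding M2 bytes: M2 = (E_a ⊕ E_b) ⊕ M1.
byte 0: e6 ⊕ 43 = a5
byte 1: fa ⊕ 61 = 9b
byte 2: db ⊕ 69 = b2
byte 3: 7c ⊕ 72 = 0e
byte 4: 4c ⊕ 6f = 23
byte 5: 4d ⊕ 20 = 6d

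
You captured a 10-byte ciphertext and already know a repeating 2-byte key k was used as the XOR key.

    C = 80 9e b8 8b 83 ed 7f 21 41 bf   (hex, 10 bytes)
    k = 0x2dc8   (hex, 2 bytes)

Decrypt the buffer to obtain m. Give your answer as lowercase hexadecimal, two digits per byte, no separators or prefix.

ad569543ae2552e96c77

The 2-byte key repeats, so the effective keystream is 2d c8 2d c8 2d c8 2d c8 2d c8.
byte 0: 128 ⊕  45 = 173
byte 1: 158 ⊕ 200 =  86
byte 2: 184 ⊕  45 = 149
byte 3: 139 ⊕ 200 =  67
byte 4: 131 ⊕  45 = 174
byte 5: 237 ⊕ 200 =  37
byte 6: 127 ⊕  45 =  82
byte 7:  33 ⊕ 200 = 233
byte 8:  65 ⊕  45 = 108
byte 9: 191 ⊕ 200 = 119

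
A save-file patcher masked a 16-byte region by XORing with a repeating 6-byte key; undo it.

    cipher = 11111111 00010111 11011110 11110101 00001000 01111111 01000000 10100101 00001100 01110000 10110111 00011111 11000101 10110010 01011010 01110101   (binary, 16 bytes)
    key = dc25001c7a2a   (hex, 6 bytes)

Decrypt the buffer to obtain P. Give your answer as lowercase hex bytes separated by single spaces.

23 32 de e9 72 55 9c 80 0c 6c cd 35 19 97 5a 69

The 6-byte key repeats, so the effective keystream is dc 25 00 1c 7a 2a dc 25 00 1c 7a 2a dc 25 00 1c.
byte 0: ff XOR dc = 23
byte 1: 17 XOR 25 = 32
byte 2: de XOR 00 = de
byte 3: f5 XOR 1c = e9
byte 4: 08 XOR 7a = 72
byte 5: 7f XOR 2a = 55
byte 6: 40 XOR dc = 9c
byte 7: a5 XOR 25 = 80
byte 8: 0c XOR 00 = 0c
byte 9: 70 XOR 1c = 6c
byte 10: b7 XOR 7a = cd
byte 11: 1f XOR 2a = 35
byte 12: c5 XOR dc = 19
byte 13: b2 XOR 25 = 97
byte 14: 5a XOR 00 = 5a
byte 15: 75 XOR 1c = 69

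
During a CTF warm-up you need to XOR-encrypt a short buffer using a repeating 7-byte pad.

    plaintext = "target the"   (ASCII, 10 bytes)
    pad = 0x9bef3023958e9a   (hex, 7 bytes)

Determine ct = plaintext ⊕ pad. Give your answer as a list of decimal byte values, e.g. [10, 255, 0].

The 7-byte key repeats, so the effective keystream is 9b ef 30 23 95 8e 9a 9b ef 30.
byte 0: 74 xor 9b = ef
byte 1: 61 xor ef = 8e
byte 2: 72 xor 30 = 42
byte 3: 67 xor 23 = 44
byte 4: 65 xor 95 = f0
byte 5: 74 xor 8e = fa
byte 6: 20 xor 9a = ba
byte 7: 74 xor 9b = ef
byte 8: 68 xor ef = 87
byte 9: 65 xor 30 = 55

[239, 142, 66, 68, 240, 250, 186, 239, 135, 85]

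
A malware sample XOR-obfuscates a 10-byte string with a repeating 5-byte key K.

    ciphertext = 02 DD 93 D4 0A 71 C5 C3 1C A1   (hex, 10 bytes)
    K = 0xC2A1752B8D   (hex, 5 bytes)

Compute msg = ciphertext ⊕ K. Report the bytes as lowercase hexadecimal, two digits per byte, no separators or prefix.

c07ce6ff87b364b6372c

The 5-byte key repeats, so the effective keystream is c2 a1 75 2b 8d c2 a1 75 2b 8d.
byte 0: 00000010 ⊕ 11000010 = 11000000
byte 1: 11011101 ⊕ 10100001 = 01111100
byte 2: 10010011 ⊕ 01110101 = 11100110
byte 3: 11010100 ⊕ 00101011 = 11111111
byte 4: 00001010 ⊕ 10001101 = 10000111
byte 5: 01110001 ⊕ 11000010 = 10110011
byte 6: 11000101 ⊕ 10100001 = 01100100
byte 7: 11000011 ⊕ 01110101 = 10110110
byte 8: 00011100 ⊕ 00101011 = 00110111
byte 9: 10100001 ⊕ 10001101 = 00101100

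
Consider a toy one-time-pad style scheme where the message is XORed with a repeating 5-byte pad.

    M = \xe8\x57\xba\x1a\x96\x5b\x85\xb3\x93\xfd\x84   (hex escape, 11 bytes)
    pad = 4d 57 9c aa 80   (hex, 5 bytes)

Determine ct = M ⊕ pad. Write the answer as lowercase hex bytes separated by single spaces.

The 5-byte key repeats, so the effective keystream is 4d 57 9c aa 80 4d 57 9c aa 80 4d.
byte 0: e8 xor 4d = a5
byte 1: 57 xor 57 = 00
byte 2: ba xor 9c = 26
byte 3: 1a xor aa = b0
byte 4: 96 xor 80 = 16
byte 5: 5b xor 4d = 16
byte 6: 85 xor 57 = d2
byte 7: b3 xor 9c = 2f
byte 8: 93 xor aa = 39
byte 9: fd xor 80 = 7d
byte 10: 84 xor 4d = c9

a5 00 26 b0 16 16 d2 2f 39 7d c9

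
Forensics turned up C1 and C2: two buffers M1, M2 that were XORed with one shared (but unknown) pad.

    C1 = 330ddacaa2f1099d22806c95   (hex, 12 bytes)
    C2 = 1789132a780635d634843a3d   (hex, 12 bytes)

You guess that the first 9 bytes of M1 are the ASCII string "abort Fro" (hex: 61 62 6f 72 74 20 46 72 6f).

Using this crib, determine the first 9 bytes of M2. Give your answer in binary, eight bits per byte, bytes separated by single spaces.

First, C1 ⊕ C2 = (M1 ⊕ K) ⊕ (M2 ⊕ K) = M1 ⊕ M2, so the key drops out. Then M2 = (M1 ⊕ M2) ⊕ M1 over the first 9 bytes.
byte 0: (33 ⊕ 17) ⊕ 61 = 24 ⊕ 61 = 45
byte 1: (0d ⊕ 89) ⊕ 62 = 84 ⊕ 62 = e6
byte 2: (da ⊕ 13) ⊕ 6f = c9 ⊕ 6f = a6
byte 3: (ca ⊕ 2a) ⊕ 72 = e0 ⊕ 72 = 92
byte 4: (a2 ⊕ 78) ⊕ 74 = da ⊕ 74 = ae
byte 5: (f1 ⊕ 06) ⊕ 20 = f7 ⊕ 20 = d7
byte 6: (09 ⊕ 35) ⊕ 46 = 3c ⊕ 46 = 7a
byte 7: (9d ⊕ d6) ⊕ 72 = 4b ⊕ 72 = 39
byte 8: (22 ⊕ 34) ⊕ 6f = 16 ⊕ 6f = 79

01000101 11100110 10100110 10010010 10101110 11010111 01111010 00111001 01111001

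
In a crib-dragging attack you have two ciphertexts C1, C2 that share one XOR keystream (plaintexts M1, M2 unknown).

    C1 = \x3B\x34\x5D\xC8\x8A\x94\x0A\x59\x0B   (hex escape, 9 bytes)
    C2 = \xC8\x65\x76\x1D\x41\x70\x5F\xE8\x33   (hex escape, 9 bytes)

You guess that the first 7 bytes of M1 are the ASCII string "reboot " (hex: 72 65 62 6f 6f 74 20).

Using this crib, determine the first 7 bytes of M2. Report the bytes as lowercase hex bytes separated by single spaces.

First, C1 ⊕ C2 = (M1 ⊕ K) ⊕ (M2 ⊕ K) = M1 ⊕ M2, so the key drops out. Then M2 = (M1 ⊕ M2) ⊕ M1 over the first 7 bytes.
byte 0: (3b XOR c8) XOR 72 = f3 XOR 72 = 81
byte 1: (34 XOR 65) XOR 65 = 51 XOR 65 = 34
byte 2: (5d XOR 76) XOR 62 = 2b XOR 62 = 49
byte 3: (c8 XOR 1d) XOR 6f = d5 XOR 6f = ba
byte 4: (8a XOR 41) XOR 6f = cb XOR 6f = a4
byte 5: (94 XOR 70) XOR 74 = e4 XOR 74 = 90
byte 6: (0a XOR 5f) XOR 20 = 55 XOR 20 = 75

81 34 49 ba a4 90 75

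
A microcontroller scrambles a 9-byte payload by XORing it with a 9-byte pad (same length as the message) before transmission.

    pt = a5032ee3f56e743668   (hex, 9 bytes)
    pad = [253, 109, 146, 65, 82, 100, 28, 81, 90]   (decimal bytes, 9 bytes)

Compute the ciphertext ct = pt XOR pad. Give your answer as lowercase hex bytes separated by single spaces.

165 ⊕ 253 =  88
  3 ⊕ 109 = 110
 46 ⊕ 146 = 188
227 ⊕  65 = 162
245 ⊕  82 = 167
110 ⊕ 100 =  10
116 ⊕  28 = 104
 54 ⊕  81 = 103
104 ⊕  90 =  50

58 6e bc a2 a7 0a 68 67 32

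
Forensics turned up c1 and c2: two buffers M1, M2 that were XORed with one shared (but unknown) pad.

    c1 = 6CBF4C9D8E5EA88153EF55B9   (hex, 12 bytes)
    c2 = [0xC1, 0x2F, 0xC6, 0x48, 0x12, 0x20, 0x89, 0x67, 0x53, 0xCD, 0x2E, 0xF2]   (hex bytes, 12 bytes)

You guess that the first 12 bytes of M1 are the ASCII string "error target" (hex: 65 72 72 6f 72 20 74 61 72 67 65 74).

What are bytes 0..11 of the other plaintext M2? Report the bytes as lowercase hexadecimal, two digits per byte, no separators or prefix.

First, c1 ⊕ c2 = (M1 ⊕ K) ⊕ (M2 ⊕ K) = M1 ⊕ M2, so the key drops out. Then M2 = (M1 ⊕ M2) ⊕ M1 over the first 12 bytes.
byte 0: (6c xor c1) xor 65 = ad xor 65 = c8
byte 1: (bf xor 2f) xor 72 = 90 xor 72 = e2
byte 2: (4c xor c6) xor 72 = 8a xor 72 = f8
byte 3: (9d xor 48) xor 6f = d5 xor 6f = ba
byte 4: (8e xor 12) xor 72 = 9c xor 72 = ee
byte 5: (5e xor 20) xor 20 = 7e xor 20 = 5e
byte 6: (a8 xor 89) xor 74 = 21 xor 74 = 55
byte 7: (81 xor 67) xor 61 = e6 xor 61 = 87
byte 8: (53 xor 53) xor 72 = 00 xor 72 = 72
byte 9: (ef xor cd) xor 67 = 22 xor 67 = 45
byte 10: (55 xor 2e) xor 65 = 7b xor 65 = 1e
byte 11: (b9 xor f2) xor 74 = 4b xor 74 = 3f

c8e2f8baee5e558772451e3f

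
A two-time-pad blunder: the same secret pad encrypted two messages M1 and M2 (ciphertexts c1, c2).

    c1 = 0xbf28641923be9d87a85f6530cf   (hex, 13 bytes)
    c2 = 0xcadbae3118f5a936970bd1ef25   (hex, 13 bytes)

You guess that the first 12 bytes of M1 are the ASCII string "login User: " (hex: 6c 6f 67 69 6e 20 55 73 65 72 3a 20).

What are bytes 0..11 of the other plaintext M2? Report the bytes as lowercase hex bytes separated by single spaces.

19 9c ad 41 55 6b 61 c2 5a 26 8e ff

First, c1 ⊕ c2 = (M1 ⊕ K) ⊕ (M2 ⊕ K) = M1 ⊕ M2, so the key drops out. Then M2 = (M1 ⊕ M2) ⊕ M1 over the first 12 bytes.
byte 0: (bf xor ca) xor 6c = 75 xor 6c = 19
byte 1: (28 xor db) xor 6f = f3 xor 6f = 9c
byte 2: (64 xor ae) xor 67 = ca xor 67 = ad
byte 3: (19 xor 31) xor 69 = 28 xor 69 = 41
byte 4: (23 xor 18) xor 6e = 3b xor 6e = 55
byte 5: (be xor f5) xor 20 = 4b xor 20 = 6b
byte 6: (9d xor a9) xor 55 = 34 xor 55 = 61
byte 7: (87 xor 36) xor 73 = b1 xor 73 = c2
byte 8: (a8 xor 97) xor 65 = 3f xor 65 = 5a
byte 9: (5f xor 0b) xor 72 = 54 xor 72 = 26
byte 10: (65 xor d1) xor 3a = b4 xor 3a = 8e
byte 11: (30 xor ef) xor 20 = df xor 20 = ff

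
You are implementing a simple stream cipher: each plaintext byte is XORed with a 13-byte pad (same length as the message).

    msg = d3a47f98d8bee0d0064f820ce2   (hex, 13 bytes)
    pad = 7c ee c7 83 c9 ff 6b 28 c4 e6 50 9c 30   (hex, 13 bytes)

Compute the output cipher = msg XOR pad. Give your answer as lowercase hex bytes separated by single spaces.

XOR is its own inverse, so applying the key byte-wise gives the result directly.
byte 0: 211 XOR 124 = 175
byte 1: 164 XOR 238 =  74
byte 2: 127 XOR 199 = 184
byte 3: 152 XOR 131 =  27
byte 4: 216 XOR 201 =  17
byte 5: 190 XOR 255 =  65
byte 6: 224 XOR 107 = 139
byte 7: 208 XOR  40 = 248
byte 8:   6 XOR 196 = 194
byte 9:  79 XOR 230 = 169
byte 10: 130 XOR  80 = 210
byte 11:  12 XOR 156 = 144
byte 12: 226 XOR  48 = 210

af 4a b8 1b 11 41 8b f8 c2 a9 d2 90 d2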